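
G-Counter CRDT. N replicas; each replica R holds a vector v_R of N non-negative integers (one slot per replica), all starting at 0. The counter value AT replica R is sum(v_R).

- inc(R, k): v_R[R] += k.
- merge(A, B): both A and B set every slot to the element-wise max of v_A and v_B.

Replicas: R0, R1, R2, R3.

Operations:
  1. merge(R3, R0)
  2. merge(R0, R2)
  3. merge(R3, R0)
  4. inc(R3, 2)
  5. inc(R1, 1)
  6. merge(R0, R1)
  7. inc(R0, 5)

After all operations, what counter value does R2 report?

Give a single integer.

Answer: 0

Derivation:
Op 1: merge R3<->R0 -> R3=(0,0,0,0) R0=(0,0,0,0)
Op 2: merge R0<->R2 -> R0=(0,0,0,0) R2=(0,0,0,0)
Op 3: merge R3<->R0 -> R3=(0,0,0,0) R0=(0,0,0,0)
Op 4: inc R3 by 2 -> R3=(0,0,0,2) value=2
Op 5: inc R1 by 1 -> R1=(0,1,0,0) value=1
Op 6: merge R0<->R1 -> R0=(0,1,0,0) R1=(0,1,0,0)
Op 7: inc R0 by 5 -> R0=(5,1,0,0) value=6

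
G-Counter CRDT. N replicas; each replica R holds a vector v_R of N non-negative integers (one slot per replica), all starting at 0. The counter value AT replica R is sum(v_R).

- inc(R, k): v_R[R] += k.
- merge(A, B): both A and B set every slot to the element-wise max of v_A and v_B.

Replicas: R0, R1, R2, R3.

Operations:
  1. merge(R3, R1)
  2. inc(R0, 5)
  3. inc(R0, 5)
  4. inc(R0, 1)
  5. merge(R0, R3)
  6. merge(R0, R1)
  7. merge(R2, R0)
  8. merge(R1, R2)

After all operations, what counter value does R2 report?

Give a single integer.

Op 1: merge R3<->R1 -> R3=(0,0,0,0) R1=(0,0,0,0)
Op 2: inc R0 by 5 -> R0=(5,0,0,0) value=5
Op 3: inc R0 by 5 -> R0=(10,0,0,0) value=10
Op 4: inc R0 by 1 -> R0=(11,0,0,0) value=11
Op 5: merge R0<->R3 -> R0=(11,0,0,0) R3=(11,0,0,0)
Op 6: merge R0<->R1 -> R0=(11,0,0,0) R1=(11,0,0,0)
Op 7: merge R2<->R0 -> R2=(11,0,0,0) R0=(11,0,0,0)
Op 8: merge R1<->R2 -> R1=(11,0,0,0) R2=(11,0,0,0)

Answer: 11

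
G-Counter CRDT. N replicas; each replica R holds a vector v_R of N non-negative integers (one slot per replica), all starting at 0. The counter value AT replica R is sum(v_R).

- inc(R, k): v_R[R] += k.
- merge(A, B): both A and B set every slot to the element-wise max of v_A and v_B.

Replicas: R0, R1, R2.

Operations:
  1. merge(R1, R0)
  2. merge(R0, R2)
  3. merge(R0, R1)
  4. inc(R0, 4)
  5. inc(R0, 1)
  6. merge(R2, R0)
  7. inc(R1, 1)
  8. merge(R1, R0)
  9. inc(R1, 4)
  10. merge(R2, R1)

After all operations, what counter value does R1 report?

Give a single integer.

Answer: 10

Derivation:
Op 1: merge R1<->R0 -> R1=(0,0,0) R0=(0,0,0)
Op 2: merge R0<->R2 -> R0=(0,0,0) R2=(0,0,0)
Op 3: merge R0<->R1 -> R0=(0,0,0) R1=(0,0,0)
Op 4: inc R0 by 4 -> R0=(4,0,0) value=4
Op 5: inc R0 by 1 -> R0=(5,0,0) value=5
Op 6: merge R2<->R0 -> R2=(5,0,0) R0=(5,0,0)
Op 7: inc R1 by 1 -> R1=(0,1,0) value=1
Op 8: merge R1<->R0 -> R1=(5,1,0) R0=(5,1,0)
Op 9: inc R1 by 4 -> R1=(5,5,0) value=10
Op 10: merge R2<->R1 -> R2=(5,5,0) R1=(5,5,0)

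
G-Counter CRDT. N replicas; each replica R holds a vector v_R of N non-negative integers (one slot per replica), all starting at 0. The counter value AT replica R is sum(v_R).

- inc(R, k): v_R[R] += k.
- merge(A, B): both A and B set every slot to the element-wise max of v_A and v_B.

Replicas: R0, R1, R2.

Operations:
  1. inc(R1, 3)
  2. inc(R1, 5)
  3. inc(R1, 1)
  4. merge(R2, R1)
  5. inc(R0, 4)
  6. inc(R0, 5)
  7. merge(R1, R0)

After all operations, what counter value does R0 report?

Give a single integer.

Op 1: inc R1 by 3 -> R1=(0,3,0) value=3
Op 2: inc R1 by 5 -> R1=(0,8,0) value=8
Op 3: inc R1 by 1 -> R1=(0,9,0) value=9
Op 4: merge R2<->R1 -> R2=(0,9,0) R1=(0,9,0)
Op 5: inc R0 by 4 -> R0=(4,0,0) value=4
Op 6: inc R0 by 5 -> R0=(9,0,0) value=9
Op 7: merge R1<->R0 -> R1=(9,9,0) R0=(9,9,0)

Answer: 18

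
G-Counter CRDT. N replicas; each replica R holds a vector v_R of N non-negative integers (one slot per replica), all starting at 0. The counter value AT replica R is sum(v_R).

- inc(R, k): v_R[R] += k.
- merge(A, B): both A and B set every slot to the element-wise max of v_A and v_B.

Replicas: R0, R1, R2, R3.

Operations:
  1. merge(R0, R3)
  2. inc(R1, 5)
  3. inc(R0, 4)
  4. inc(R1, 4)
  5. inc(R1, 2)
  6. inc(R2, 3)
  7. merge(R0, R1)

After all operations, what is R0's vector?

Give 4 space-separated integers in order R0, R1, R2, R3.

Op 1: merge R0<->R3 -> R0=(0,0,0,0) R3=(0,0,0,0)
Op 2: inc R1 by 5 -> R1=(0,5,0,0) value=5
Op 3: inc R0 by 4 -> R0=(4,0,0,0) value=4
Op 4: inc R1 by 4 -> R1=(0,9,0,0) value=9
Op 5: inc R1 by 2 -> R1=(0,11,0,0) value=11
Op 6: inc R2 by 3 -> R2=(0,0,3,0) value=3
Op 7: merge R0<->R1 -> R0=(4,11,0,0) R1=(4,11,0,0)

Answer: 4 11 0 0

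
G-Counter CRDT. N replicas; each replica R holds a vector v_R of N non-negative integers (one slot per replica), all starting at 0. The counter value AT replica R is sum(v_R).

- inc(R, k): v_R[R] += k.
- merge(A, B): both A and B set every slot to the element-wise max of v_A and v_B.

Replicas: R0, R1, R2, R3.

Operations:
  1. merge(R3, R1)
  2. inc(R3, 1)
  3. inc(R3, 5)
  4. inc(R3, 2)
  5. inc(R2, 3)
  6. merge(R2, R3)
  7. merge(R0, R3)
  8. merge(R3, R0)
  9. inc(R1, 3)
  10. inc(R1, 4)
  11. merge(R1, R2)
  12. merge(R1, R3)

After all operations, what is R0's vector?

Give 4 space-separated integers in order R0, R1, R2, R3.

Op 1: merge R3<->R1 -> R3=(0,0,0,0) R1=(0,0,0,0)
Op 2: inc R3 by 1 -> R3=(0,0,0,1) value=1
Op 3: inc R3 by 5 -> R3=(0,0,0,6) value=6
Op 4: inc R3 by 2 -> R3=(0,0,0,8) value=8
Op 5: inc R2 by 3 -> R2=(0,0,3,0) value=3
Op 6: merge R2<->R3 -> R2=(0,0,3,8) R3=(0,0,3,8)
Op 7: merge R0<->R3 -> R0=(0,0,3,8) R3=(0,0,3,8)
Op 8: merge R3<->R0 -> R3=(0,0,3,8) R0=(0,0,3,8)
Op 9: inc R1 by 3 -> R1=(0,3,0,0) value=3
Op 10: inc R1 by 4 -> R1=(0,7,0,0) value=7
Op 11: merge R1<->R2 -> R1=(0,7,3,8) R2=(0,7,3,8)
Op 12: merge R1<->R3 -> R1=(0,7,3,8) R3=(0,7,3,8)

Answer: 0 0 3 8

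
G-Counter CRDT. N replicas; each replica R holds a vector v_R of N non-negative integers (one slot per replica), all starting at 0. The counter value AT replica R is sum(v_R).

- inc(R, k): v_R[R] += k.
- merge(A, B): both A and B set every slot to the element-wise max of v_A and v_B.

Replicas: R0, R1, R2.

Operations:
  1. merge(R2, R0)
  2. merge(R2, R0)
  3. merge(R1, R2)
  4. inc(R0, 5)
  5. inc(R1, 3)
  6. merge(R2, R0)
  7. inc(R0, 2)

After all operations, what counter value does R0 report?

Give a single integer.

Op 1: merge R2<->R0 -> R2=(0,0,0) R0=(0,0,0)
Op 2: merge R2<->R0 -> R2=(0,0,0) R0=(0,0,0)
Op 3: merge R1<->R2 -> R1=(0,0,0) R2=(0,0,0)
Op 4: inc R0 by 5 -> R0=(5,0,0) value=5
Op 5: inc R1 by 3 -> R1=(0,3,0) value=3
Op 6: merge R2<->R0 -> R2=(5,0,0) R0=(5,0,0)
Op 7: inc R0 by 2 -> R0=(7,0,0) value=7

Answer: 7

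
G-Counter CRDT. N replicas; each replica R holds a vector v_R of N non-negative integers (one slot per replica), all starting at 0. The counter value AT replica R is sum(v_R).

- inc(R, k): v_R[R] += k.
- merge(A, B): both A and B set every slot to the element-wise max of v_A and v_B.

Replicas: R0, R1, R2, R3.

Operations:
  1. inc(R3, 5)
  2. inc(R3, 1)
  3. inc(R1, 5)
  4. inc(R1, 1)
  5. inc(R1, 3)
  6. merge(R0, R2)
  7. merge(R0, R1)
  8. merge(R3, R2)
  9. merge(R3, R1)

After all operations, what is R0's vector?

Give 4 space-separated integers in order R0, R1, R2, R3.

Op 1: inc R3 by 5 -> R3=(0,0,0,5) value=5
Op 2: inc R3 by 1 -> R3=(0,0,0,6) value=6
Op 3: inc R1 by 5 -> R1=(0,5,0,0) value=5
Op 4: inc R1 by 1 -> R1=(0,6,0,0) value=6
Op 5: inc R1 by 3 -> R1=(0,9,0,0) value=9
Op 6: merge R0<->R2 -> R0=(0,0,0,0) R2=(0,0,0,0)
Op 7: merge R0<->R1 -> R0=(0,9,0,0) R1=(0,9,0,0)
Op 8: merge R3<->R2 -> R3=(0,0,0,6) R2=(0,0,0,6)
Op 9: merge R3<->R1 -> R3=(0,9,0,6) R1=(0,9,0,6)

Answer: 0 9 0 0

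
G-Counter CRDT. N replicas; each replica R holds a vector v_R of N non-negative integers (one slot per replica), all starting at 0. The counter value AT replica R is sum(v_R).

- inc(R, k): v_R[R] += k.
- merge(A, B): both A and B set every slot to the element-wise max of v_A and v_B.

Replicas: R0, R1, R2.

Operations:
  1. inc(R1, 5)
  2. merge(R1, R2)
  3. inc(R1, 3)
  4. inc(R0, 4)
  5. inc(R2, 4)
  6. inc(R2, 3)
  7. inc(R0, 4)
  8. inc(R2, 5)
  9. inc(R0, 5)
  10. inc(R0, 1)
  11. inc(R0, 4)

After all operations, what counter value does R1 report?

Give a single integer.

Op 1: inc R1 by 5 -> R1=(0,5,0) value=5
Op 2: merge R1<->R2 -> R1=(0,5,0) R2=(0,5,0)
Op 3: inc R1 by 3 -> R1=(0,8,0) value=8
Op 4: inc R0 by 4 -> R0=(4,0,0) value=4
Op 5: inc R2 by 4 -> R2=(0,5,4) value=9
Op 6: inc R2 by 3 -> R2=(0,5,7) value=12
Op 7: inc R0 by 4 -> R0=(8,0,0) value=8
Op 8: inc R2 by 5 -> R2=(0,5,12) value=17
Op 9: inc R0 by 5 -> R0=(13,0,0) value=13
Op 10: inc R0 by 1 -> R0=(14,0,0) value=14
Op 11: inc R0 by 4 -> R0=(18,0,0) value=18

Answer: 8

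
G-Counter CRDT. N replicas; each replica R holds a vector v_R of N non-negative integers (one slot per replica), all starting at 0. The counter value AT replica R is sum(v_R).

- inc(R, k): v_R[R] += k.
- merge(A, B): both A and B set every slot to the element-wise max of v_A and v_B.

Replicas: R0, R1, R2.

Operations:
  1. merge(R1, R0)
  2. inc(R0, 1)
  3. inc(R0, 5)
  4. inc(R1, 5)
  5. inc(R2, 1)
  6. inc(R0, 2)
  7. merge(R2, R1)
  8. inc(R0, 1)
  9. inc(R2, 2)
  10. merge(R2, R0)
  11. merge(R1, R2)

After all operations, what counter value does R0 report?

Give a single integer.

Answer: 17

Derivation:
Op 1: merge R1<->R0 -> R1=(0,0,0) R0=(0,0,0)
Op 2: inc R0 by 1 -> R0=(1,0,0) value=1
Op 3: inc R0 by 5 -> R0=(6,0,0) value=6
Op 4: inc R1 by 5 -> R1=(0,5,0) value=5
Op 5: inc R2 by 1 -> R2=(0,0,1) value=1
Op 6: inc R0 by 2 -> R0=(8,0,0) value=8
Op 7: merge R2<->R1 -> R2=(0,5,1) R1=(0,5,1)
Op 8: inc R0 by 1 -> R0=(9,0,0) value=9
Op 9: inc R2 by 2 -> R2=(0,5,3) value=8
Op 10: merge R2<->R0 -> R2=(9,5,3) R0=(9,5,3)
Op 11: merge R1<->R2 -> R1=(9,5,3) R2=(9,5,3)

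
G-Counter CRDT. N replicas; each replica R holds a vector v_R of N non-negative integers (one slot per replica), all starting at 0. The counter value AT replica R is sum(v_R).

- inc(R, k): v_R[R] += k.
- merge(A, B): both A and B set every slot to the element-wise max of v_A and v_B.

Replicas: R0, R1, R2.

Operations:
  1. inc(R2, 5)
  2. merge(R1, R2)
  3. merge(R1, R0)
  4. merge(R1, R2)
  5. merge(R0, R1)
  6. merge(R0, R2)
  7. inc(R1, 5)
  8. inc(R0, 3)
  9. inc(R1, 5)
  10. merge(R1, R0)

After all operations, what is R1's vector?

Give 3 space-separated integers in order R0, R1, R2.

Answer: 3 10 5

Derivation:
Op 1: inc R2 by 5 -> R2=(0,0,5) value=5
Op 2: merge R1<->R2 -> R1=(0,0,5) R2=(0,0,5)
Op 3: merge R1<->R0 -> R1=(0,0,5) R0=(0,0,5)
Op 4: merge R1<->R2 -> R1=(0,0,5) R2=(0,0,5)
Op 5: merge R0<->R1 -> R0=(0,0,5) R1=(0,0,5)
Op 6: merge R0<->R2 -> R0=(0,0,5) R2=(0,0,5)
Op 7: inc R1 by 5 -> R1=(0,5,5) value=10
Op 8: inc R0 by 3 -> R0=(3,0,5) value=8
Op 9: inc R1 by 5 -> R1=(0,10,5) value=15
Op 10: merge R1<->R0 -> R1=(3,10,5) R0=(3,10,5)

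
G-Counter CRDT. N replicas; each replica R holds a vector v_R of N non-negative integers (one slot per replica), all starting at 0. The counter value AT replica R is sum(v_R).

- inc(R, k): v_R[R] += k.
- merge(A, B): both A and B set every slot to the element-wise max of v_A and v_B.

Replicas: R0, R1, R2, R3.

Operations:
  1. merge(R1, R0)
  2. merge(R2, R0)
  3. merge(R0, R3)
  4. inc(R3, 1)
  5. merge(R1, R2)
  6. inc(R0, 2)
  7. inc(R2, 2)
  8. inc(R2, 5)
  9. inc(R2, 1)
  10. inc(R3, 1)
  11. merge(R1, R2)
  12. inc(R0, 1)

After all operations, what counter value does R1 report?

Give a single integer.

Op 1: merge R1<->R0 -> R1=(0,0,0,0) R0=(0,0,0,0)
Op 2: merge R2<->R0 -> R2=(0,0,0,0) R0=(0,0,0,0)
Op 3: merge R0<->R3 -> R0=(0,0,0,0) R3=(0,0,0,0)
Op 4: inc R3 by 1 -> R3=(0,0,0,1) value=1
Op 5: merge R1<->R2 -> R1=(0,0,0,0) R2=(0,0,0,0)
Op 6: inc R0 by 2 -> R0=(2,0,0,0) value=2
Op 7: inc R2 by 2 -> R2=(0,0,2,0) value=2
Op 8: inc R2 by 5 -> R2=(0,0,7,0) value=7
Op 9: inc R2 by 1 -> R2=(0,0,8,0) value=8
Op 10: inc R3 by 1 -> R3=(0,0,0,2) value=2
Op 11: merge R1<->R2 -> R1=(0,0,8,0) R2=(0,0,8,0)
Op 12: inc R0 by 1 -> R0=(3,0,0,0) value=3

Answer: 8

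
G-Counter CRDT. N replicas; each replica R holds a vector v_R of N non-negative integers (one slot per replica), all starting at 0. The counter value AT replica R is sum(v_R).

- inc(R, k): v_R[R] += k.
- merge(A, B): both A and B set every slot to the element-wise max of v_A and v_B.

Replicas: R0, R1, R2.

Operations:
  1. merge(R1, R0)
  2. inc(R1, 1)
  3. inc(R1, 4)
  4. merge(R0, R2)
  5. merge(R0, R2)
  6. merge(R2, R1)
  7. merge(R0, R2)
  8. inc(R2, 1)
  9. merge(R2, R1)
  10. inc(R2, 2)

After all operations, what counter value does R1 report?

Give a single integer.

Answer: 6

Derivation:
Op 1: merge R1<->R0 -> R1=(0,0,0) R0=(0,0,0)
Op 2: inc R1 by 1 -> R1=(0,1,0) value=1
Op 3: inc R1 by 4 -> R1=(0,5,0) value=5
Op 4: merge R0<->R2 -> R0=(0,0,0) R2=(0,0,0)
Op 5: merge R0<->R2 -> R0=(0,0,0) R2=(0,0,0)
Op 6: merge R2<->R1 -> R2=(0,5,0) R1=(0,5,0)
Op 7: merge R0<->R2 -> R0=(0,5,0) R2=(0,5,0)
Op 8: inc R2 by 1 -> R2=(0,5,1) value=6
Op 9: merge R2<->R1 -> R2=(0,5,1) R1=(0,5,1)
Op 10: inc R2 by 2 -> R2=(0,5,3) value=8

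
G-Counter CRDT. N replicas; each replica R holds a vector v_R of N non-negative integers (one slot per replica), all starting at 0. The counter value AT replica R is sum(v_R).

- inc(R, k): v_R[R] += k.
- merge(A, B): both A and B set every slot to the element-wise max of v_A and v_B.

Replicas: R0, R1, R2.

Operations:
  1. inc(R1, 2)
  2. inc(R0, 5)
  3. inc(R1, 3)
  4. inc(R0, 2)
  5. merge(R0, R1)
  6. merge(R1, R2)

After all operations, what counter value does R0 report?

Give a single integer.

Op 1: inc R1 by 2 -> R1=(0,2,0) value=2
Op 2: inc R0 by 5 -> R0=(5,0,0) value=5
Op 3: inc R1 by 3 -> R1=(0,5,0) value=5
Op 4: inc R0 by 2 -> R0=(7,0,0) value=7
Op 5: merge R0<->R1 -> R0=(7,5,0) R1=(7,5,0)
Op 6: merge R1<->R2 -> R1=(7,5,0) R2=(7,5,0)

Answer: 12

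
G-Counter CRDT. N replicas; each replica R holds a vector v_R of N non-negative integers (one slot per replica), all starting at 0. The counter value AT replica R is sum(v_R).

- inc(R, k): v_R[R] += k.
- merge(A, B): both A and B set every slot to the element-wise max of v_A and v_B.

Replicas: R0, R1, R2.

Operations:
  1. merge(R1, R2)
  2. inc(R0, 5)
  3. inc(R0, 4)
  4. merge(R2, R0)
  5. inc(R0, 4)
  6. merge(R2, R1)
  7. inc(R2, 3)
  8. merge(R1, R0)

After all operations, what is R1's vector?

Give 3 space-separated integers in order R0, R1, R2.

Answer: 13 0 0

Derivation:
Op 1: merge R1<->R2 -> R1=(0,0,0) R2=(0,0,0)
Op 2: inc R0 by 5 -> R0=(5,0,0) value=5
Op 3: inc R0 by 4 -> R0=(9,0,0) value=9
Op 4: merge R2<->R0 -> R2=(9,0,0) R0=(9,0,0)
Op 5: inc R0 by 4 -> R0=(13,0,0) value=13
Op 6: merge R2<->R1 -> R2=(9,0,0) R1=(9,0,0)
Op 7: inc R2 by 3 -> R2=(9,0,3) value=12
Op 8: merge R1<->R0 -> R1=(13,0,0) R0=(13,0,0)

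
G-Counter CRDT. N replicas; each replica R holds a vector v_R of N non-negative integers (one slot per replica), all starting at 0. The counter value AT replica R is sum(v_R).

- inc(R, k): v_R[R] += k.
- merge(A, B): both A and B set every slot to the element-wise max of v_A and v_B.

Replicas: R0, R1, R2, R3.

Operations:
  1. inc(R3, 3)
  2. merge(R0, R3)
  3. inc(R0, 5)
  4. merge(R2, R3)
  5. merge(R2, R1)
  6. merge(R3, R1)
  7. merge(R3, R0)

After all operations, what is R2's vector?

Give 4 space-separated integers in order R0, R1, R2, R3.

Op 1: inc R3 by 3 -> R3=(0,0,0,3) value=3
Op 2: merge R0<->R3 -> R0=(0,0,0,3) R3=(0,0,0,3)
Op 3: inc R0 by 5 -> R0=(5,0,0,3) value=8
Op 4: merge R2<->R3 -> R2=(0,0,0,3) R3=(0,0,0,3)
Op 5: merge R2<->R1 -> R2=(0,0,0,3) R1=(0,0,0,3)
Op 6: merge R3<->R1 -> R3=(0,0,0,3) R1=(0,0,0,3)
Op 7: merge R3<->R0 -> R3=(5,0,0,3) R0=(5,0,0,3)

Answer: 0 0 0 3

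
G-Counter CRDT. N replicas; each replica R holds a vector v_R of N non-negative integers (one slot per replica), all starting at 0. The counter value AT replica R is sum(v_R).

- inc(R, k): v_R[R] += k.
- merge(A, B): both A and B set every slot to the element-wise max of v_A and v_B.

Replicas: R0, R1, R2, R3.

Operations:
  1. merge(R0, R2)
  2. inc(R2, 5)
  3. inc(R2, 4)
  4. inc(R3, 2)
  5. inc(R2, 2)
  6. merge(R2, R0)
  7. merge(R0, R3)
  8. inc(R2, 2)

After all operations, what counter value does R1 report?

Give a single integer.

Answer: 0

Derivation:
Op 1: merge R0<->R2 -> R0=(0,0,0,0) R2=(0,0,0,0)
Op 2: inc R2 by 5 -> R2=(0,0,5,0) value=5
Op 3: inc R2 by 4 -> R2=(0,0,9,0) value=9
Op 4: inc R3 by 2 -> R3=(0,0,0,2) value=2
Op 5: inc R2 by 2 -> R2=(0,0,11,0) value=11
Op 6: merge R2<->R0 -> R2=(0,0,11,0) R0=(0,0,11,0)
Op 7: merge R0<->R3 -> R0=(0,0,11,2) R3=(0,0,11,2)
Op 8: inc R2 by 2 -> R2=(0,0,13,0) value=13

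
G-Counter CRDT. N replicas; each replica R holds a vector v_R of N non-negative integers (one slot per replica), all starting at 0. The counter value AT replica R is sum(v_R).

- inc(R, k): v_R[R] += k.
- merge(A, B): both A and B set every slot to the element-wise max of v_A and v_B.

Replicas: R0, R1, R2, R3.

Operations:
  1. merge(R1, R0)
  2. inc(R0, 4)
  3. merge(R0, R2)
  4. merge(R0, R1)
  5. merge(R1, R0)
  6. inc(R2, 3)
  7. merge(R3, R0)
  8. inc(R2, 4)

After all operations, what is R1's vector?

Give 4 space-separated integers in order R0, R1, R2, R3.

Op 1: merge R1<->R0 -> R1=(0,0,0,0) R0=(0,0,0,0)
Op 2: inc R0 by 4 -> R0=(4,0,0,0) value=4
Op 3: merge R0<->R2 -> R0=(4,0,0,0) R2=(4,0,0,0)
Op 4: merge R0<->R1 -> R0=(4,0,0,0) R1=(4,0,0,0)
Op 5: merge R1<->R0 -> R1=(4,0,0,0) R0=(4,0,0,0)
Op 6: inc R2 by 3 -> R2=(4,0,3,0) value=7
Op 7: merge R3<->R0 -> R3=(4,0,0,0) R0=(4,0,0,0)
Op 8: inc R2 by 4 -> R2=(4,0,7,0) value=11

Answer: 4 0 0 0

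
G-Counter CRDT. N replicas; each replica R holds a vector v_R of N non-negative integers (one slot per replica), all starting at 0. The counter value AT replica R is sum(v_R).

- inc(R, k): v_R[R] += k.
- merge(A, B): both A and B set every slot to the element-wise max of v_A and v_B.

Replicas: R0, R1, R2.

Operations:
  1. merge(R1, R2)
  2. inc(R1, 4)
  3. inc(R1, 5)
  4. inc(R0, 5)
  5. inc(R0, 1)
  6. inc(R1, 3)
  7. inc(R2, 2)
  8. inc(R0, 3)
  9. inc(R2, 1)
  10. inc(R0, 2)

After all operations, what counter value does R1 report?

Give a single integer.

Answer: 12

Derivation:
Op 1: merge R1<->R2 -> R1=(0,0,0) R2=(0,0,0)
Op 2: inc R1 by 4 -> R1=(0,4,0) value=4
Op 3: inc R1 by 5 -> R1=(0,9,0) value=9
Op 4: inc R0 by 5 -> R0=(5,0,0) value=5
Op 5: inc R0 by 1 -> R0=(6,0,0) value=6
Op 6: inc R1 by 3 -> R1=(0,12,0) value=12
Op 7: inc R2 by 2 -> R2=(0,0,2) value=2
Op 8: inc R0 by 3 -> R0=(9,0,0) value=9
Op 9: inc R2 by 1 -> R2=(0,0,3) value=3
Op 10: inc R0 by 2 -> R0=(11,0,0) value=11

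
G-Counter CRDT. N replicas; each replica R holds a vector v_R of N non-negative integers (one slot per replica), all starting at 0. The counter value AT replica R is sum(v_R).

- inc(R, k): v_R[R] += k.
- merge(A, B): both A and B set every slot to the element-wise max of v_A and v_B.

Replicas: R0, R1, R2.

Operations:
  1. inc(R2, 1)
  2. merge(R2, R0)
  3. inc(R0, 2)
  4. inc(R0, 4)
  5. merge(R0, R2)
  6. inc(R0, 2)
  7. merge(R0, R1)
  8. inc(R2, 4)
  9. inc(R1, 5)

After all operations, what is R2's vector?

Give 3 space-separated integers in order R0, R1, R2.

Op 1: inc R2 by 1 -> R2=(0,0,1) value=1
Op 2: merge R2<->R0 -> R2=(0,0,1) R0=(0,0,1)
Op 3: inc R0 by 2 -> R0=(2,0,1) value=3
Op 4: inc R0 by 4 -> R0=(6,0,1) value=7
Op 5: merge R0<->R2 -> R0=(6,0,1) R2=(6,0,1)
Op 6: inc R0 by 2 -> R0=(8,0,1) value=9
Op 7: merge R0<->R1 -> R0=(8,0,1) R1=(8,0,1)
Op 8: inc R2 by 4 -> R2=(6,0,5) value=11
Op 9: inc R1 by 5 -> R1=(8,5,1) value=14

Answer: 6 0 5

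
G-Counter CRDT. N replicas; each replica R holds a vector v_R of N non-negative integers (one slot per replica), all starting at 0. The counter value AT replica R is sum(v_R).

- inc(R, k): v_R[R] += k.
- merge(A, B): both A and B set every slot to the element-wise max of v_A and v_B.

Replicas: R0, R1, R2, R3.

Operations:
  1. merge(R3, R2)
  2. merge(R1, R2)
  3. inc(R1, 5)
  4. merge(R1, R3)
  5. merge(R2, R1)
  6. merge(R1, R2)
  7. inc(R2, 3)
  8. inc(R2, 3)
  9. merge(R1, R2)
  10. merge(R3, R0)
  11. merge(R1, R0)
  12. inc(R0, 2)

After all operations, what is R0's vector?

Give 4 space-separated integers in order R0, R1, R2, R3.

Answer: 2 5 6 0

Derivation:
Op 1: merge R3<->R2 -> R3=(0,0,0,0) R2=(0,0,0,0)
Op 2: merge R1<->R2 -> R1=(0,0,0,0) R2=(0,0,0,0)
Op 3: inc R1 by 5 -> R1=(0,5,0,0) value=5
Op 4: merge R1<->R3 -> R1=(0,5,0,0) R3=(0,5,0,0)
Op 5: merge R2<->R1 -> R2=(0,5,0,0) R1=(0,5,0,0)
Op 6: merge R1<->R2 -> R1=(0,5,0,0) R2=(0,5,0,0)
Op 7: inc R2 by 3 -> R2=(0,5,3,0) value=8
Op 8: inc R2 by 3 -> R2=(0,5,6,0) value=11
Op 9: merge R1<->R2 -> R1=(0,5,6,0) R2=(0,5,6,0)
Op 10: merge R3<->R0 -> R3=(0,5,0,0) R0=(0,5,0,0)
Op 11: merge R1<->R0 -> R1=(0,5,6,0) R0=(0,5,6,0)
Op 12: inc R0 by 2 -> R0=(2,5,6,0) value=13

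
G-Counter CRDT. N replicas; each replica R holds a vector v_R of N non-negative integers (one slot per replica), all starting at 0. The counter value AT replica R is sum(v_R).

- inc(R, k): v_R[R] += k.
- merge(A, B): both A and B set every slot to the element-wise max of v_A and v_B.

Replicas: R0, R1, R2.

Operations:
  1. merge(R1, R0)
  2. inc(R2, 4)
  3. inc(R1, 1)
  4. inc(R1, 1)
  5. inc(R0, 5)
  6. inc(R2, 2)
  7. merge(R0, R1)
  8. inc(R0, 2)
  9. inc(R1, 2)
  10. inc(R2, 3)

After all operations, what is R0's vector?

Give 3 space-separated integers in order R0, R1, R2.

Op 1: merge R1<->R0 -> R1=(0,0,0) R0=(0,0,0)
Op 2: inc R2 by 4 -> R2=(0,0,4) value=4
Op 3: inc R1 by 1 -> R1=(0,1,0) value=1
Op 4: inc R1 by 1 -> R1=(0,2,0) value=2
Op 5: inc R0 by 5 -> R0=(5,0,0) value=5
Op 6: inc R2 by 2 -> R2=(0,0,6) value=6
Op 7: merge R0<->R1 -> R0=(5,2,0) R1=(5,2,0)
Op 8: inc R0 by 2 -> R0=(7,2,0) value=9
Op 9: inc R1 by 2 -> R1=(5,4,0) value=9
Op 10: inc R2 by 3 -> R2=(0,0,9) value=9

Answer: 7 2 0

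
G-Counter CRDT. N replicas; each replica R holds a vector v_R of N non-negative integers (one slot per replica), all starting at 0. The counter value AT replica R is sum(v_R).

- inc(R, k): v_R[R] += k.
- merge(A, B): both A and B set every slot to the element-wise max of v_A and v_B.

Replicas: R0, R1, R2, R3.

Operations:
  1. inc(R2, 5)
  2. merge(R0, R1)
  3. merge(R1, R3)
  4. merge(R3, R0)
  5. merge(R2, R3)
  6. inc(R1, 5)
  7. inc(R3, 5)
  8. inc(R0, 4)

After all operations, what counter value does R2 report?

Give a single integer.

Op 1: inc R2 by 5 -> R2=(0,0,5,0) value=5
Op 2: merge R0<->R1 -> R0=(0,0,0,0) R1=(0,0,0,0)
Op 3: merge R1<->R3 -> R1=(0,0,0,0) R3=(0,0,0,0)
Op 4: merge R3<->R0 -> R3=(0,0,0,0) R0=(0,0,0,0)
Op 5: merge R2<->R3 -> R2=(0,0,5,0) R3=(0,0,5,0)
Op 6: inc R1 by 5 -> R1=(0,5,0,0) value=5
Op 7: inc R3 by 5 -> R3=(0,0,5,5) value=10
Op 8: inc R0 by 4 -> R0=(4,0,0,0) value=4

Answer: 5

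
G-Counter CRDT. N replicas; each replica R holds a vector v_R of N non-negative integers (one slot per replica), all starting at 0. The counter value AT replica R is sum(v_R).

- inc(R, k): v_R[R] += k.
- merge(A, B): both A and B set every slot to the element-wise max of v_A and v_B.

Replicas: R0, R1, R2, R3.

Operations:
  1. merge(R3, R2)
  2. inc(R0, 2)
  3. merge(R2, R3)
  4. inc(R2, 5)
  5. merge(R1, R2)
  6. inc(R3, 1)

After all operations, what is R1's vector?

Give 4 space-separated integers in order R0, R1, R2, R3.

Op 1: merge R3<->R2 -> R3=(0,0,0,0) R2=(0,0,0,0)
Op 2: inc R0 by 2 -> R0=(2,0,0,0) value=2
Op 3: merge R2<->R3 -> R2=(0,0,0,0) R3=(0,0,0,0)
Op 4: inc R2 by 5 -> R2=(0,0,5,0) value=5
Op 5: merge R1<->R2 -> R1=(0,0,5,0) R2=(0,0,5,0)
Op 6: inc R3 by 1 -> R3=(0,0,0,1) value=1

Answer: 0 0 5 0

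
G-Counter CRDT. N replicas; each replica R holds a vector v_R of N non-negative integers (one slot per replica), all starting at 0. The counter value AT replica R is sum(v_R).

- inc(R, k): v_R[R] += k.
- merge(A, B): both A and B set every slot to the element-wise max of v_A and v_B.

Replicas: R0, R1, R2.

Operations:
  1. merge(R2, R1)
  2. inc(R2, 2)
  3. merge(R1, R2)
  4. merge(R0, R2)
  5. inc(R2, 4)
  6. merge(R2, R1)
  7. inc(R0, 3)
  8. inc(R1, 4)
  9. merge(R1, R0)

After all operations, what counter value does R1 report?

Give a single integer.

Answer: 13

Derivation:
Op 1: merge R2<->R1 -> R2=(0,0,0) R1=(0,0,0)
Op 2: inc R2 by 2 -> R2=(0,0,2) value=2
Op 3: merge R1<->R2 -> R1=(0,0,2) R2=(0,0,2)
Op 4: merge R0<->R2 -> R0=(0,0,2) R2=(0,0,2)
Op 5: inc R2 by 4 -> R2=(0,0,6) value=6
Op 6: merge R2<->R1 -> R2=(0,0,6) R1=(0,0,6)
Op 7: inc R0 by 3 -> R0=(3,0,2) value=5
Op 8: inc R1 by 4 -> R1=(0,4,6) value=10
Op 9: merge R1<->R0 -> R1=(3,4,6) R0=(3,4,6)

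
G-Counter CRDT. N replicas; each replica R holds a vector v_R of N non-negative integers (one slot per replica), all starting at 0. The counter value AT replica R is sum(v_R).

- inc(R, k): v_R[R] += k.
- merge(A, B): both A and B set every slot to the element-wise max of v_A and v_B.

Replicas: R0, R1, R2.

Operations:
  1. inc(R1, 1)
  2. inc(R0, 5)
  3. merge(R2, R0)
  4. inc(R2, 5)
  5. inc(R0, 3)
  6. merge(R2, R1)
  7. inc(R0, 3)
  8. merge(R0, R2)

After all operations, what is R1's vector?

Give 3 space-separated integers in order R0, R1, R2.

Answer: 5 1 5

Derivation:
Op 1: inc R1 by 1 -> R1=(0,1,0) value=1
Op 2: inc R0 by 5 -> R0=(5,0,0) value=5
Op 3: merge R2<->R0 -> R2=(5,0,0) R0=(5,0,0)
Op 4: inc R2 by 5 -> R2=(5,0,5) value=10
Op 5: inc R0 by 3 -> R0=(8,0,0) value=8
Op 6: merge R2<->R1 -> R2=(5,1,5) R1=(5,1,5)
Op 7: inc R0 by 3 -> R0=(11,0,0) value=11
Op 8: merge R0<->R2 -> R0=(11,1,5) R2=(11,1,5)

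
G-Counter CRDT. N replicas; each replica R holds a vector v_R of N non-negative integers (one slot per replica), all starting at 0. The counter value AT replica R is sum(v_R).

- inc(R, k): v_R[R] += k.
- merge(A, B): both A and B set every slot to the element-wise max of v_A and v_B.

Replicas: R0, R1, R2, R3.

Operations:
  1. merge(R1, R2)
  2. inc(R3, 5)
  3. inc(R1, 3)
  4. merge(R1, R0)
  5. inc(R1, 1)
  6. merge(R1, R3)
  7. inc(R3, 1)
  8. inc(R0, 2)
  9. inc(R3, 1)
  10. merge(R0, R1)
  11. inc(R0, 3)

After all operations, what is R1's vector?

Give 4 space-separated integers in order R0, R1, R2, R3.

Answer: 2 4 0 5

Derivation:
Op 1: merge R1<->R2 -> R1=(0,0,0,0) R2=(0,0,0,0)
Op 2: inc R3 by 5 -> R3=(0,0,0,5) value=5
Op 3: inc R1 by 3 -> R1=(0,3,0,0) value=3
Op 4: merge R1<->R0 -> R1=(0,3,0,0) R0=(0,3,0,0)
Op 5: inc R1 by 1 -> R1=(0,4,0,0) value=4
Op 6: merge R1<->R3 -> R1=(0,4,0,5) R3=(0,4,0,5)
Op 7: inc R3 by 1 -> R3=(0,4,0,6) value=10
Op 8: inc R0 by 2 -> R0=(2,3,0,0) value=5
Op 9: inc R3 by 1 -> R3=(0,4,0,7) value=11
Op 10: merge R0<->R1 -> R0=(2,4,0,5) R1=(2,4,0,5)
Op 11: inc R0 by 3 -> R0=(5,4,0,5) value=14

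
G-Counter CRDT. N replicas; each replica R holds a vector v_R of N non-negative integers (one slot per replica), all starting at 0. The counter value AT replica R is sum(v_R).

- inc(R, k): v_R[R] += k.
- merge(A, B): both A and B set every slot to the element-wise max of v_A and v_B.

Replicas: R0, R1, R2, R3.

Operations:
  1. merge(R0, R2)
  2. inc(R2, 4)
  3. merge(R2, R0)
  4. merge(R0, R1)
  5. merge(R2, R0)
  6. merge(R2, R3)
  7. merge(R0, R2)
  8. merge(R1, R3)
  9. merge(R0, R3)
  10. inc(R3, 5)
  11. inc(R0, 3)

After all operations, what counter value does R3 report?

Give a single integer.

Answer: 9

Derivation:
Op 1: merge R0<->R2 -> R0=(0,0,0,0) R2=(0,0,0,0)
Op 2: inc R2 by 4 -> R2=(0,0,4,0) value=4
Op 3: merge R2<->R0 -> R2=(0,0,4,0) R0=(0,0,4,0)
Op 4: merge R0<->R1 -> R0=(0,0,4,0) R1=(0,0,4,0)
Op 5: merge R2<->R0 -> R2=(0,0,4,0) R0=(0,0,4,0)
Op 6: merge R2<->R3 -> R2=(0,0,4,0) R3=(0,0,4,0)
Op 7: merge R0<->R2 -> R0=(0,0,4,0) R2=(0,0,4,0)
Op 8: merge R1<->R3 -> R1=(0,0,4,0) R3=(0,0,4,0)
Op 9: merge R0<->R3 -> R0=(0,0,4,0) R3=(0,0,4,0)
Op 10: inc R3 by 5 -> R3=(0,0,4,5) value=9
Op 11: inc R0 by 3 -> R0=(3,0,4,0) value=7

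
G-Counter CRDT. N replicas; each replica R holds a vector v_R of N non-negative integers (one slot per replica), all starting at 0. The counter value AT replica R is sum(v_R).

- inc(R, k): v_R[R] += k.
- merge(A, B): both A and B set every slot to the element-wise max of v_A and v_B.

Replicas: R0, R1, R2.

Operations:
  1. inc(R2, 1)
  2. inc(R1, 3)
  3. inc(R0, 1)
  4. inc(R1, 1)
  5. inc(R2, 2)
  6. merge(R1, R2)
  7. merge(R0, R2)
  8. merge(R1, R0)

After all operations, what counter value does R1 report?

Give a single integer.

Op 1: inc R2 by 1 -> R2=(0,0,1) value=1
Op 2: inc R1 by 3 -> R1=(0,3,0) value=3
Op 3: inc R0 by 1 -> R0=(1,0,0) value=1
Op 4: inc R1 by 1 -> R1=(0,4,0) value=4
Op 5: inc R2 by 2 -> R2=(0,0,3) value=3
Op 6: merge R1<->R2 -> R1=(0,4,3) R2=(0,4,3)
Op 7: merge R0<->R2 -> R0=(1,4,3) R2=(1,4,3)
Op 8: merge R1<->R0 -> R1=(1,4,3) R0=(1,4,3)

Answer: 8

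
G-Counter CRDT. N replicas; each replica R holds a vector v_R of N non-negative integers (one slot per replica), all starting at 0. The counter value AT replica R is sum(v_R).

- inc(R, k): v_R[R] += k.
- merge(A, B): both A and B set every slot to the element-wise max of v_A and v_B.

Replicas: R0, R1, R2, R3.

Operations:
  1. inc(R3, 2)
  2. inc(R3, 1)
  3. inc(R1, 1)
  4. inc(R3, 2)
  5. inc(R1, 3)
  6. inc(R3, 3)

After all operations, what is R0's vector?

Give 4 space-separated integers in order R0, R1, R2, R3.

Answer: 0 0 0 0

Derivation:
Op 1: inc R3 by 2 -> R3=(0,0,0,2) value=2
Op 2: inc R3 by 1 -> R3=(0,0,0,3) value=3
Op 3: inc R1 by 1 -> R1=(0,1,0,0) value=1
Op 4: inc R3 by 2 -> R3=(0,0,0,5) value=5
Op 5: inc R1 by 3 -> R1=(0,4,0,0) value=4
Op 6: inc R3 by 3 -> R3=(0,0,0,8) value=8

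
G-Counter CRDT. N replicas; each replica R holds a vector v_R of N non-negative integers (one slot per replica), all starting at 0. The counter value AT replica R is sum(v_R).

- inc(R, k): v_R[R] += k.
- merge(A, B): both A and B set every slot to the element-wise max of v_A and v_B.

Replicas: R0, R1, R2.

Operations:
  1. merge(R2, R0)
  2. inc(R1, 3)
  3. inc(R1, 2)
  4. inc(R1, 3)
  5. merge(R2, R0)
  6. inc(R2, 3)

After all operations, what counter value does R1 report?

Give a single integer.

Op 1: merge R2<->R0 -> R2=(0,0,0) R0=(0,0,0)
Op 2: inc R1 by 3 -> R1=(0,3,0) value=3
Op 3: inc R1 by 2 -> R1=(0,5,0) value=5
Op 4: inc R1 by 3 -> R1=(0,8,0) value=8
Op 5: merge R2<->R0 -> R2=(0,0,0) R0=(0,0,0)
Op 6: inc R2 by 3 -> R2=(0,0,3) value=3

Answer: 8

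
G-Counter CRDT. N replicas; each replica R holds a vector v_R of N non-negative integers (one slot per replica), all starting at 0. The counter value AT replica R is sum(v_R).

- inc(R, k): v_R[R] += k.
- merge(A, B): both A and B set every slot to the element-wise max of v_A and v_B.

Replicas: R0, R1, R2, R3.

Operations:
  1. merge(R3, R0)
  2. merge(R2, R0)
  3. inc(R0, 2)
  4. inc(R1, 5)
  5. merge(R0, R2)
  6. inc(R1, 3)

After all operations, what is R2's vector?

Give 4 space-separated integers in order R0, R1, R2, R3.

Answer: 2 0 0 0

Derivation:
Op 1: merge R3<->R0 -> R3=(0,0,0,0) R0=(0,0,0,0)
Op 2: merge R2<->R0 -> R2=(0,0,0,0) R0=(0,0,0,0)
Op 3: inc R0 by 2 -> R0=(2,0,0,0) value=2
Op 4: inc R1 by 5 -> R1=(0,5,0,0) value=5
Op 5: merge R0<->R2 -> R0=(2,0,0,0) R2=(2,0,0,0)
Op 6: inc R1 by 3 -> R1=(0,8,0,0) value=8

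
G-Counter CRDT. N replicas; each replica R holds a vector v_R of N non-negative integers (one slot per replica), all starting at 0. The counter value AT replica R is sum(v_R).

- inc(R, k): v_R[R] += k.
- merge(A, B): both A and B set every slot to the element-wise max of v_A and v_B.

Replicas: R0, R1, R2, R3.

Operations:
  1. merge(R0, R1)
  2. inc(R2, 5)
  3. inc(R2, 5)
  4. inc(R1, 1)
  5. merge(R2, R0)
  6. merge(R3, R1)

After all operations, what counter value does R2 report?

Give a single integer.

Answer: 10

Derivation:
Op 1: merge R0<->R1 -> R0=(0,0,0,0) R1=(0,0,0,0)
Op 2: inc R2 by 5 -> R2=(0,0,5,0) value=5
Op 3: inc R2 by 5 -> R2=(0,0,10,0) value=10
Op 4: inc R1 by 1 -> R1=(0,1,0,0) value=1
Op 5: merge R2<->R0 -> R2=(0,0,10,0) R0=(0,0,10,0)
Op 6: merge R3<->R1 -> R3=(0,1,0,0) R1=(0,1,0,0)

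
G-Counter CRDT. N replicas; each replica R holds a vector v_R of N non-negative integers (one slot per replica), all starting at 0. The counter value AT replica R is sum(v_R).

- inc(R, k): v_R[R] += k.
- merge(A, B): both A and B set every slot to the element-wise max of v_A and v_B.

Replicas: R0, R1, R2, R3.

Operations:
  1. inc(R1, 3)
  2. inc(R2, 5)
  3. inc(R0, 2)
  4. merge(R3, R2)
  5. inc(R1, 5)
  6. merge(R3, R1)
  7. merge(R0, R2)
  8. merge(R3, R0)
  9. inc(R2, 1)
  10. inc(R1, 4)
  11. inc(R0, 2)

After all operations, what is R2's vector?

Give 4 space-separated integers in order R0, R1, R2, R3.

Answer: 2 0 6 0

Derivation:
Op 1: inc R1 by 3 -> R1=(0,3,0,0) value=3
Op 2: inc R2 by 5 -> R2=(0,0,5,0) value=5
Op 3: inc R0 by 2 -> R0=(2,0,0,0) value=2
Op 4: merge R3<->R2 -> R3=(0,0,5,0) R2=(0,0,5,0)
Op 5: inc R1 by 5 -> R1=(0,8,0,0) value=8
Op 6: merge R3<->R1 -> R3=(0,8,5,0) R1=(0,8,5,0)
Op 7: merge R0<->R2 -> R0=(2,0,5,0) R2=(2,0,5,0)
Op 8: merge R3<->R0 -> R3=(2,8,5,0) R0=(2,8,5,0)
Op 9: inc R2 by 1 -> R2=(2,0,6,0) value=8
Op 10: inc R1 by 4 -> R1=(0,12,5,0) value=17
Op 11: inc R0 by 2 -> R0=(4,8,5,0) value=17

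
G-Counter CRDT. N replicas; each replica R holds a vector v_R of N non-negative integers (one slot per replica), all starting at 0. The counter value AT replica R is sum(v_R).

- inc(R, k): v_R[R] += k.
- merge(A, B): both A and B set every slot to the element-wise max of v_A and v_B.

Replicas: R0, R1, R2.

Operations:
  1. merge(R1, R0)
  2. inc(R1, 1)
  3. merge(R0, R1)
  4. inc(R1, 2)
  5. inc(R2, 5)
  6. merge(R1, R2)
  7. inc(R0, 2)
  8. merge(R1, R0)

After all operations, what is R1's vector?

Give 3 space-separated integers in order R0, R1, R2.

Answer: 2 3 5

Derivation:
Op 1: merge R1<->R0 -> R1=(0,0,0) R0=(0,0,0)
Op 2: inc R1 by 1 -> R1=(0,1,0) value=1
Op 3: merge R0<->R1 -> R0=(0,1,0) R1=(0,1,0)
Op 4: inc R1 by 2 -> R1=(0,3,0) value=3
Op 5: inc R2 by 5 -> R2=(0,0,5) value=5
Op 6: merge R1<->R2 -> R1=(0,3,5) R2=(0,3,5)
Op 7: inc R0 by 2 -> R0=(2,1,0) value=3
Op 8: merge R1<->R0 -> R1=(2,3,5) R0=(2,3,5)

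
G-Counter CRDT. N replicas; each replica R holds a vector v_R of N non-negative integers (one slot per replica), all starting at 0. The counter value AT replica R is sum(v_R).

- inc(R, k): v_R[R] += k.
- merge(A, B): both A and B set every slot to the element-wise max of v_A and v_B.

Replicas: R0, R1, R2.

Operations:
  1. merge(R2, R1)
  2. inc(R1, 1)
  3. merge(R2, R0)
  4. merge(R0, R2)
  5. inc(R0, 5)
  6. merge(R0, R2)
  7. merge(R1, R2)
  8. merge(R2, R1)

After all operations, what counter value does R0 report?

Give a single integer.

Op 1: merge R2<->R1 -> R2=(0,0,0) R1=(0,0,0)
Op 2: inc R1 by 1 -> R1=(0,1,0) value=1
Op 3: merge R2<->R0 -> R2=(0,0,0) R0=(0,0,0)
Op 4: merge R0<->R2 -> R0=(0,0,0) R2=(0,0,0)
Op 5: inc R0 by 5 -> R0=(5,0,0) value=5
Op 6: merge R0<->R2 -> R0=(5,0,0) R2=(5,0,0)
Op 7: merge R1<->R2 -> R1=(5,1,0) R2=(5,1,0)
Op 8: merge R2<->R1 -> R2=(5,1,0) R1=(5,1,0)

Answer: 5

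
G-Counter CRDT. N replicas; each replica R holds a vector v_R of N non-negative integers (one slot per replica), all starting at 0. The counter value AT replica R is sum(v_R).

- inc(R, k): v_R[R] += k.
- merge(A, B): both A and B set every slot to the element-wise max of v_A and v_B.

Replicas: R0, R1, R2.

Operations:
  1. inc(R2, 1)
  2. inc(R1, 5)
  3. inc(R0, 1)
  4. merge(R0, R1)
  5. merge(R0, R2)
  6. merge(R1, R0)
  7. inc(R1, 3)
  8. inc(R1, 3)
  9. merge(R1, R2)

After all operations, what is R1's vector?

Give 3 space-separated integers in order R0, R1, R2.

Op 1: inc R2 by 1 -> R2=(0,0,1) value=1
Op 2: inc R1 by 5 -> R1=(0,5,0) value=5
Op 3: inc R0 by 1 -> R0=(1,0,0) value=1
Op 4: merge R0<->R1 -> R0=(1,5,0) R1=(1,5,0)
Op 5: merge R0<->R2 -> R0=(1,5,1) R2=(1,5,1)
Op 6: merge R1<->R0 -> R1=(1,5,1) R0=(1,5,1)
Op 7: inc R1 by 3 -> R1=(1,8,1) value=10
Op 8: inc R1 by 3 -> R1=(1,11,1) value=13
Op 9: merge R1<->R2 -> R1=(1,11,1) R2=(1,11,1)

Answer: 1 11 1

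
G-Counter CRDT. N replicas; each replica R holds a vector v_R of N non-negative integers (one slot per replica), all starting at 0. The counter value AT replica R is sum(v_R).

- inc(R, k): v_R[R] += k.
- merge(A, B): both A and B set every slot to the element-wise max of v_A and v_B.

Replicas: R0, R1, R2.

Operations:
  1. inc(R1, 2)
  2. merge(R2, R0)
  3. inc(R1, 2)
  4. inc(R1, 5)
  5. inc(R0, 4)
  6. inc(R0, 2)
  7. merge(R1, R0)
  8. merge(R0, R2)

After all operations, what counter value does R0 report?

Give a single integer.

Answer: 15

Derivation:
Op 1: inc R1 by 2 -> R1=(0,2,0) value=2
Op 2: merge R2<->R0 -> R2=(0,0,0) R0=(0,0,0)
Op 3: inc R1 by 2 -> R1=(0,4,0) value=4
Op 4: inc R1 by 5 -> R1=(0,9,0) value=9
Op 5: inc R0 by 4 -> R0=(4,0,0) value=4
Op 6: inc R0 by 2 -> R0=(6,0,0) value=6
Op 7: merge R1<->R0 -> R1=(6,9,0) R0=(6,9,0)
Op 8: merge R0<->R2 -> R0=(6,9,0) R2=(6,9,0)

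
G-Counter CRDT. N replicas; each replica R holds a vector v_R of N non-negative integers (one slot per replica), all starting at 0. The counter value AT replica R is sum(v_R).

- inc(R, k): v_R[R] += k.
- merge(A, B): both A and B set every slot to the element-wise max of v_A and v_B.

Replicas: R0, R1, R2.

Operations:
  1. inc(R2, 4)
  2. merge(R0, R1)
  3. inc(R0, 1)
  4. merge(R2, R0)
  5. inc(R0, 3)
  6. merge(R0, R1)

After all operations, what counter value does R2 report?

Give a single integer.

Answer: 5

Derivation:
Op 1: inc R2 by 4 -> R2=(0,0,4) value=4
Op 2: merge R0<->R1 -> R0=(0,0,0) R1=(0,0,0)
Op 3: inc R0 by 1 -> R0=(1,0,0) value=1
Op 4: merge R2<->R0 -> R2=(1,0,4) R0=(1,0,4)
Op 5: inc R0 by 3 -> R0=(4,0,4) value=8
Op 6: merge R0<->R1 -> R0=(4,0,4) R1=(4,0,4)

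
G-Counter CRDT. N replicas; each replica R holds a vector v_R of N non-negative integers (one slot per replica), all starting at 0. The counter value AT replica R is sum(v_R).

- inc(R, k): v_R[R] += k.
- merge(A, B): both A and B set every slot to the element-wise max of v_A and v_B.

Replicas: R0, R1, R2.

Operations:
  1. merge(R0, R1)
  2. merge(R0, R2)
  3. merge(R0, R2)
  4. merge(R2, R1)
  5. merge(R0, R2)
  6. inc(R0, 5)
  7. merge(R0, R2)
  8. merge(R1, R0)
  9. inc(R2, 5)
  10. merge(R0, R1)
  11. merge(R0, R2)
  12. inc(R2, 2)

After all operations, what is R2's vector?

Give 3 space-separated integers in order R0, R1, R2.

Answer: 5 0 7

Derivation:
Op 1: merge R0<->R1 -> R0=(0,0,0) R1=(0,0,0)
Op 2: merge R0<->R2 -> R0=(0,0,0) R2=(0,0,0)
Op 3: merge R0<->R2 -> R0=(0,0,0) R2=(0,0,0)
Op 4: merge R2<->R1 -> R2=(0,0,0) R1=(0,0,0)
Op 5: merge R0<->R2 -> R0=(0,0,0) R2=(0,0,0)
Op 6: inc R0 by 5 -> R0=(5,0,0) value=5
Op 7: merge R0<->R2 -> R0=(5,0,0) R2=(5,0,0)
Op 8: merge R1<->R0 -> R1=(5,0,0) R0=(5,0,0)
Op 9: inc R2 by 5 -> R2=(5,0,5) value=10
Op 10: merge R0<->R1 -> R0=(5,0,0) R1=(5,0,0)
Op 11: merge R0<->R2 -> R0=(5,0,5) R2=(5,0,5)
Op 12: inc R2 by 2 -> R2=(5,0,7) value=12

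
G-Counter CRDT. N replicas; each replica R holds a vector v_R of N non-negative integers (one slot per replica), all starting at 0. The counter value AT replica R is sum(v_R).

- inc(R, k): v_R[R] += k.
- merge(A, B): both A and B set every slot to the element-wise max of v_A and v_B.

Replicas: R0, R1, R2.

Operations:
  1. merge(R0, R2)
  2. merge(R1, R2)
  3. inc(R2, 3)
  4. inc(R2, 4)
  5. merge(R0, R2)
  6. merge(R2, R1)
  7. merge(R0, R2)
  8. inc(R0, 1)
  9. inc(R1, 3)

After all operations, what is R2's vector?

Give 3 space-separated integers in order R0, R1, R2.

Op 1: merge R0<->R2 -> R0=(0,0,0) R2=(0,0,0)
Op 2: merge R1<->R2 -> R1=(0,0,0) R2=(0,0,0)
Op 3: inc R2 by 3 -> R2=(0,0,3) value=3
Op 4: inc R2 by 4 -> R2=(0,0,7) value=7
Op 5: merge R0<->R2 -> R0=(0,0,7) R2=(0,0,7)
Op 6: merge R2<->R1 -> R2=(0,0,7) R1=(0,0,7)
Op 7: merge R0<->R2 -> R0=(0,0,7) R2=(0,0,7)
Op 8: inc R0 by 1 -> R0=(1,0,7) value=8
Op 9: inc R1 by 3 -> R1=(0,3,7) value=10

Answer: 0 0 7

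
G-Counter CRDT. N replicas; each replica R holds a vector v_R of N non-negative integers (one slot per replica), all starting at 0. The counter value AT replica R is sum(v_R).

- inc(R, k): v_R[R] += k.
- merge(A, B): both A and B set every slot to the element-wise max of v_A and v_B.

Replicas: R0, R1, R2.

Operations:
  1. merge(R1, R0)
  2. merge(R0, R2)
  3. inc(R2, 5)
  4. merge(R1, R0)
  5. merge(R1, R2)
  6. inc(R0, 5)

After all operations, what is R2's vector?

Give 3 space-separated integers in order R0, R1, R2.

Answer: 0 0 5

Derivation:
Op 1: merge R1<->R0 -> R1=(0,0,0) R0=(0,0,0)
Op 2: merge R0<->R2 -> R0=(0,0,0) R2=(0,0,0)
Op 3: inc R2 by 5 -> R2=(0,0,5) value=5
Op 4: merge R1<->R0 -> R1=(0,0,0) R0=(0,0,0)
Op 5: merge R1<->R2 -> R1=(0,0,5) R2=(0,0,5)
Op 6: inc R0 by 5 -> R0=(5,0,0) value=5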